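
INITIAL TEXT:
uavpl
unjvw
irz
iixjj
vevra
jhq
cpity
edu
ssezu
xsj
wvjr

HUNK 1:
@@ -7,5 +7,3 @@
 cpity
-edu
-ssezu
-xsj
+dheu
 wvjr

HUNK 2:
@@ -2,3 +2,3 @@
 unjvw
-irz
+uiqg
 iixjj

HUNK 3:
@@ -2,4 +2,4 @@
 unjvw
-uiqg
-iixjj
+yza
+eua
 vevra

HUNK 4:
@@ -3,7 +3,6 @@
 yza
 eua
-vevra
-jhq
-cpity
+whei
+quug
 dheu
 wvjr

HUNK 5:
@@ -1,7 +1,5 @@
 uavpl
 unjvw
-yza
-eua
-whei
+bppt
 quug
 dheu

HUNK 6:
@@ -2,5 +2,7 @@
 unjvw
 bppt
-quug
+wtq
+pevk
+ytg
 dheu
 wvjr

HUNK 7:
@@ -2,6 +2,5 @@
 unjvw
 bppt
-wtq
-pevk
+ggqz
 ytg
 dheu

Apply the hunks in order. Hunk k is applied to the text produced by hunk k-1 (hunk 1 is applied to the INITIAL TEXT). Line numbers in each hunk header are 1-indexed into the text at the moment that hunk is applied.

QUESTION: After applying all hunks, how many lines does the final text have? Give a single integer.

Answer: 7

Derivation:
Hunk 1: at line 7 remove [edu,ssezu,xsj] add [dheu] -> 9 lines: uavpl unjvw irz iixjj vevra jhq cpity dheu wvjr
Hunk 2: at line 2 remove [irz] add [uiqg] -> 9 lines: uavpl unjvw uiqg iixjj vevra jhq cpity dheu wvjr
Hunk 3: at line 2 remove [uiqg,iixjj] add [yza,eua] -> 9 lines: uavpl unjvw yza eua vevra jhq cpity dheu wvjr
Hunk 4: at line 3 remove [vevra,jhq,cpity] add [whei,quug] -> 8 lines: uavpl unjvw yza eua whei quug dheu wvjr
Hunk 5: at line 1 remove [yza,eua,whei] add [bppt] -> 6 lines: uavpl unjvw bppt quug dheu wvjr
Hunk 6: at line 2 remove [quug] add [wtq,pevk,ytg] -> 8 lines: uavpl unjvw bppt wtq pevk ytg dheu wvjr
Hunk 7: at line 2 remove [wtq,pevk] add [ggqz] -> 7 lines: uavpl unjvw bppt ggqz ytg dheu wvjr
Final line count: 7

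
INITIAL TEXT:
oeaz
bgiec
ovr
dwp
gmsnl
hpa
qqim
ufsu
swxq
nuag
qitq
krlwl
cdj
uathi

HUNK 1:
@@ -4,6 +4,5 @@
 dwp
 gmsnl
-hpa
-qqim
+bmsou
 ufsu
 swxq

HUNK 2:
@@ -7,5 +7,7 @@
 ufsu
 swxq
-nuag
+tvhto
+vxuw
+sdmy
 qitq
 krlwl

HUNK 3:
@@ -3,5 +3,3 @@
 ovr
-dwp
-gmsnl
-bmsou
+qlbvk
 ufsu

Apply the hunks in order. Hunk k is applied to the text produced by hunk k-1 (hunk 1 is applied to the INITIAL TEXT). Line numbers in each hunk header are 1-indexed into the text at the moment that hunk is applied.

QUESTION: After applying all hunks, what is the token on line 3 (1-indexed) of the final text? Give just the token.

Answer: ovr

Derivation:
Hunk 1: at line 4 remove [hpa,qqim] add [bmsou] -> 13 lines: oeaz bgiec ovr dwp gmsnl bmsou ufsu swxq nuag qitq krlwl cdj uathi
Hunk 2: at line 7 remove [nuag] add [tvhto,vxuw,sdmy] -> 15 lines: oeaz bgiec ovr dwp gmsnl bmsou ufsu swxq tvhto vxuw sdmy qitq krlwl cdj uathi
Hunk 3: at line 3 remove [dwp,gmsnl,bmsou] add [qlbvk] -> 13 lines: oeaz bgiec ovr qlbvk ufsu swxq tvhto vxuw sdmy qitq krlwl cdj uathi
Final line 3: ovr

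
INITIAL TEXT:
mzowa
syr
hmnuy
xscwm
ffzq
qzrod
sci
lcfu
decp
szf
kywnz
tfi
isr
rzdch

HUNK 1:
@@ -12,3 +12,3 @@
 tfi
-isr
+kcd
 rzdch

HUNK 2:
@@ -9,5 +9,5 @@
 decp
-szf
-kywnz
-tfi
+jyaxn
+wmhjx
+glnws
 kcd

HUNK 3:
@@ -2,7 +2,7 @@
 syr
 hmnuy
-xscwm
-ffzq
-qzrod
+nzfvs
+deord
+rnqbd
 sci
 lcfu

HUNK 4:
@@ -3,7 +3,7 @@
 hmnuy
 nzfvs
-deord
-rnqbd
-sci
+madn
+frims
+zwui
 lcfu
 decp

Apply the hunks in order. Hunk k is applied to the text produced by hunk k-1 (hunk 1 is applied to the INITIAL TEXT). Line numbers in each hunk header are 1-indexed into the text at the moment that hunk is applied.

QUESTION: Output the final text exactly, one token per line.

Answer: mzowa
syr
hmnuy
nzfvs
madn
frims
zwui
lcfu
decp
jyaxn
wmhjx
glnws
kcd
rzdch

Derivation:
Hunk 1: at line 12 remove [isr] add [kcd] -> 14 lines: mzowa syr hmnuy xscwm ffzq qzrod sci lcfu decp szf kywnz tfi kcd rzdch
Hunk 2: at line 9 remove [szf,kywnz,tfi] add [jyaxn,wmhjx,glnws] -> 14 lines: mzowa syr hmnuy xscwm ffzq qzrod sci lcfu decp jyaxn wmhjx glnws kcd rzdch
Hunk 3: at line 2 remove [xscwm,ffzq,qzrod] add [nzfvs,deord,rnqbd] -> 14 lines: mzowa syr hmnuy nzfvs deord rnqbd sci lcfu decp jyaxn wmhjx glnws kcd rzdch
Hunk 4: at line 3 remove [deord,rnqbd,sci] add [madn,frims,zwui] -> 14 lines: mzowa syr hmnuy nzfvs madn frims zwui lcfu decp jyaxn wmhjx glnws kcd rzdch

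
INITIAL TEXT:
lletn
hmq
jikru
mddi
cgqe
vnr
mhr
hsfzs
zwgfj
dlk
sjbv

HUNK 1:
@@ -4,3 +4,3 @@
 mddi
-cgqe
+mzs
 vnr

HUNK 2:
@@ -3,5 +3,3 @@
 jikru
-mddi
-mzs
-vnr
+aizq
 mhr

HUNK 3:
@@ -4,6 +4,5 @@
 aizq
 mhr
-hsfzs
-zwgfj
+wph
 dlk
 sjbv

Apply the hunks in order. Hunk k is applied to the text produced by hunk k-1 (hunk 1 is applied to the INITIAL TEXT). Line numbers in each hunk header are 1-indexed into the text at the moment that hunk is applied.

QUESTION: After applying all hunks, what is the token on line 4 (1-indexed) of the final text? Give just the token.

Answer: aizq

Derivation:
Hunk 1: at line 4 remove [cgqe] add [mzs] -> 11 lines: lletn hmq jikru mddi mzs vnr mhr hsfzs zwgfj dlk sjbv
Hunk 2: at line 3 remove [mddi,mzs,vnr] add [aizq] -> 9 lines: lletn hmq jikru aizq mhr hsfzs zwgfj dlk sjbv
Hunk 3: at line 4 remove [hsfzs,zwgfj] add [wph] -> 8 lines: lletn hmq jikru aizq mhr wph dlk sjbv
Final line 4: aizq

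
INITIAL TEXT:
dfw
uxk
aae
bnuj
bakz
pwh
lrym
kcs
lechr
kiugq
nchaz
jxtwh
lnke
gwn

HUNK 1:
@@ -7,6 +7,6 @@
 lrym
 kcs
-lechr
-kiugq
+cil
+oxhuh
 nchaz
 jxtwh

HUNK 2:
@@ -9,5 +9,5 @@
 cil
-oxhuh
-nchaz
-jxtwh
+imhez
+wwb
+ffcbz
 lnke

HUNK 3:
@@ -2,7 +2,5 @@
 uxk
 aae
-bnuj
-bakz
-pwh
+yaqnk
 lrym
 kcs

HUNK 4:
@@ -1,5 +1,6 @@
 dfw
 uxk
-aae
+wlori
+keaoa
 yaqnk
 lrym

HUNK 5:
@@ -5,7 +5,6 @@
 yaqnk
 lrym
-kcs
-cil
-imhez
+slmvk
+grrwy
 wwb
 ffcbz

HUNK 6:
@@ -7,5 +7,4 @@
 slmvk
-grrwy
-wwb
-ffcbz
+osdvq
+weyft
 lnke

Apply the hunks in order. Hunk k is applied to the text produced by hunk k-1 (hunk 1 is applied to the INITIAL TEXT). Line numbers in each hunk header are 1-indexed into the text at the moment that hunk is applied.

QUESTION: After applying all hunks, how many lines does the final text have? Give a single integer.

Answer: 11

Derivation:
Hunk 1: at line 7 remove [lechr,kiugq] add [cil,oxhuh] -> 14 lines: dfw uxk aae bnuj bakz pwh lrym kcs cil oxhuh nchaz jxtwh lnke gwn
Hunk 2: at line 9 remove [oxhuh,nchaz,jxtwh] add [imhez,wwb,ffcbz] -> 14 lines: dfw uxk aae bnuj bakz pwh lrym kcs cil imhez wwb ffcbz lnke gwn
Hunk 3: at line 2 remove [bnuj,bakz,pwh] add [yaqnk] -> 12 lines: dfw uxk aae yaqnk lrym kcs cil imhez wwb ffcbz lnke gwn
Hunk 4: at line 1 remove [aae] add [wlori,keaoa] -> 13 lines: dfw uxk wlori keaoa yaqnk lrym kcs cil imhez wwb ffcbz lnke gwn
Hunk 5: at line 5 remove [kcs,cil,imhez] add [slmvk,grrwy] -> 12 lines: dfw uxk wlori keaoa yaqnk lrym slmvk grrwy wwb ffcbz lnke gwn
Hunk 6: at line 7 remove [grrwy,wwb,ffcbz] add [osdvq,weyft] -> 11 lines: dfw uxk wlori keaoa yaqnk lrym slmvk osdvq weyft lnke gwn
Final line count: 11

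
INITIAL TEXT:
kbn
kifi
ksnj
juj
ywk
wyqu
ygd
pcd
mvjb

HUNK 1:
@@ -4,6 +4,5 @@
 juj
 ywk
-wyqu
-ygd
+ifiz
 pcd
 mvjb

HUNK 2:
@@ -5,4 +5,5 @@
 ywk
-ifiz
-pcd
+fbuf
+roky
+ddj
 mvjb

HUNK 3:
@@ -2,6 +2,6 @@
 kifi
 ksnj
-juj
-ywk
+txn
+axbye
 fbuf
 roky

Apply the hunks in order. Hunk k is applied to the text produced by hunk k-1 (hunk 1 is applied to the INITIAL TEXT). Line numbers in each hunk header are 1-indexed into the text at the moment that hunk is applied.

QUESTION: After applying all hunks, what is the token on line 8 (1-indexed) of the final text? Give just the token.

Hunk 1: at line 4 remove [wyqu,ygd] add [ifiz] -> 8 lines: kbn kifi ksnj juj ywk ifiz pcd mvjb
Hunk 2: at line 5 remove [ifiz,pcd] add [fbuf,roky,ddj] -> 9 lines: kbn kifi ksnj juj ywk fbuf roky ddj mvjb
Hunk 3: at line 2 remove [juj,ywk] add [txn,axbye] -> 9 lines: kbn kifi ksnj txn axbye fbuf roky ddj mvjb
Final line 8: ddj

Answer: ddj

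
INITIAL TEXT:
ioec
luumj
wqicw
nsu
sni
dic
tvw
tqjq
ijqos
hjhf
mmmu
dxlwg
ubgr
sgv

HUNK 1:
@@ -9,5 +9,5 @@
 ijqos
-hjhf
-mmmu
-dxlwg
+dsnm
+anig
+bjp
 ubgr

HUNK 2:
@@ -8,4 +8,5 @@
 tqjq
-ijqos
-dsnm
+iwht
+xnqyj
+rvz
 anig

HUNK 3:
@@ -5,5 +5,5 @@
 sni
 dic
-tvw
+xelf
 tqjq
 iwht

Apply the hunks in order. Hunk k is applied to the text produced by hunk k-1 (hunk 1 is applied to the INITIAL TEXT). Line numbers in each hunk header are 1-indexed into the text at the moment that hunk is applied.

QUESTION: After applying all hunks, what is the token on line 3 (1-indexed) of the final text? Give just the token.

Answer: wqicw

Derivation:
Hunk 1: at line 9 remove [hjhf,mmmu,dxlwg] add [dsnm,anig,bjp] -> 14 lines: ioec luumj wqicw nsu sni dic tvw tqjq ijqos dsnm anig bjp ubgr sgv
Hunk 2: at line 8 remove [ijqos,dsnm] add [iwht,xnqyj,rvz] -> 15 lines: ioec luumj wqicw nsu sni dic tvw tqjq iwht xnqyj rvz anig bjp ubgr sgv
Hunk 3: at line 5 remove [tvw] add [xelf] -> 15 lines: ioec luumj wqicw nsu sni dic xelf tqjq iwht xnqyj rvz anig bjp ubgr sgv
Final line 3: wqicw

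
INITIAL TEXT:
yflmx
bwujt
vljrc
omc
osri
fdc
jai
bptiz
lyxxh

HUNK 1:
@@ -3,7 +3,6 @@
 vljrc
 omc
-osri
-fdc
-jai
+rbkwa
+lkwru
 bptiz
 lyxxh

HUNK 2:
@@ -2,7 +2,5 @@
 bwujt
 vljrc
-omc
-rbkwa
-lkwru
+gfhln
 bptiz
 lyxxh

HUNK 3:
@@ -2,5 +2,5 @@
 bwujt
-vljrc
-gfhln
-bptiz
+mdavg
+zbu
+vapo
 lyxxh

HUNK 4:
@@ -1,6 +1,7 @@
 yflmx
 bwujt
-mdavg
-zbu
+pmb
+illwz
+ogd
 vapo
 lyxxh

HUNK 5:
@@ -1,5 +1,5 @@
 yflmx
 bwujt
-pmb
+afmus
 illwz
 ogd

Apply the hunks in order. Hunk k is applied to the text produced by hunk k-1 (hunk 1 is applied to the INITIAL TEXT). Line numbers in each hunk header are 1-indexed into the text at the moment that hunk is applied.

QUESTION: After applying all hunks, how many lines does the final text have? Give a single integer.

Answer: 7

Derivation:
Hunk 1: at line 3 remove [osri,fdc,jai] add [rbkwa,lkwru] -> 8 lines: yflmx bwujt vljrc omc rbkwa lkwru bptiz lyxxh
Hunk 2: at line 2 remove [omc,rbkwa,lkwru] add [gfhln] -> 6 lines: yflmx bwujt vljrc gfhln bptiz lyxxh
Hunk 3: at line 2 remove [vljrc,gfhln,bptiz] add [mdavg,zbu,vapo] -> 6 lines: yflmx bwujt mdavg zbu vapo lyxxh
Hunk 4: at line 1 remove [mdavg,zbu] add [pmb,illwz,ogd] -> 7 lines: yflmx bwujt pmb illwz ogd vapo lyxxh
Hunk 5: at line 1 remove [pmb] add [afmus] -> 7 lines: yflmx bwujt afmus illwz ogd vapo lyxxh
Final line count: 7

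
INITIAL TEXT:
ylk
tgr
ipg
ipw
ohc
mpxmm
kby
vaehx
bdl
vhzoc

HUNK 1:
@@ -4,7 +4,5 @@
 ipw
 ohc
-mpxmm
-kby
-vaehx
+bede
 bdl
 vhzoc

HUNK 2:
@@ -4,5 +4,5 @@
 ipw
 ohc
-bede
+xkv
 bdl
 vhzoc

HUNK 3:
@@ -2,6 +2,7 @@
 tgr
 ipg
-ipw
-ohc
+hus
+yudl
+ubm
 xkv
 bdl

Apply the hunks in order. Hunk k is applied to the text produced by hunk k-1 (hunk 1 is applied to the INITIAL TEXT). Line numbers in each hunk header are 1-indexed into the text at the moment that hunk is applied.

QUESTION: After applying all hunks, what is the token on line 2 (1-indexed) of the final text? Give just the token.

Hunk 1: at line 4 remove [mpxmm,kby,vaehx] add [bede] -> 8 lines: ylk tgr ipg ipw ohc bede bdl vhzoc
Hunk 2: at line 4 remove [bede] add [xkv] -> 8 lines: ylk tgr ipg ipw ohc xkv bdl vhzoc
Hunk 3: at line 2 remove [ipw,ohc] add [hus,yudl,ubm] -> 9 lines: ylk tgr ipg hus yudl ubm xkv bdl vhzoc
Final line 2: tgr

Answer: tgr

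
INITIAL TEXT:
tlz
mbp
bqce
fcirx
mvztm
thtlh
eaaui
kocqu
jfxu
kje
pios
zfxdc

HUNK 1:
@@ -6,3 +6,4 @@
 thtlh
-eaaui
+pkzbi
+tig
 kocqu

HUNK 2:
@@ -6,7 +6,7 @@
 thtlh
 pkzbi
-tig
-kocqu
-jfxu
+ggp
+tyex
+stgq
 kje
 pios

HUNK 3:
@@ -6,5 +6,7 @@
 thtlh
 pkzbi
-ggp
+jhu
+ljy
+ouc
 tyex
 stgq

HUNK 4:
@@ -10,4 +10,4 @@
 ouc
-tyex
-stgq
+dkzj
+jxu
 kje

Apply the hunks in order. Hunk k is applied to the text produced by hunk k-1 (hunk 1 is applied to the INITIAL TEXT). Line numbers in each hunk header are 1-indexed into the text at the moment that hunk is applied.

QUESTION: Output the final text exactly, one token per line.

Answer: tlz
mbp
bqce
fcirx
mvztm
thtlh
pkzbi
jhu
ljy
ouc
dkzj
jxu
kje
pios
zfxdc

Derivation:
Hunk 1: at line 6 remove [eaaui] add [pkzbi,tig] -> 13 lines: tlz mbp bqce fcirx mvztm thtlh pkzbi tig kocqu jfxu kje pios zfxdc
Hunk 2: at line 6 remove [tig,kocqu,jfxu] add [ggp,tyex,stgq] -> 13 lines: tlz mbp bqce fcirx mvztm thtlh pkzbi ggp tyex stgq kje pios zfxdc
Hunk 3: at line 6 remove [ggp] add [jhu,ljy,ouc] -> 15 lines: tlz mbp bqce fcirx mvztm thtlh pkzbi jhu ljy ouc tyex stgq kje pios zfxdc
Hunk 4: at line 10 remove [tyex,stgq] add [dkzj,jxu] -> 15 lines: tlz mbp bqce fcirx mvztm thtlh pkzbi jhu ljy ouc dkzj jxu kje pios zfxdc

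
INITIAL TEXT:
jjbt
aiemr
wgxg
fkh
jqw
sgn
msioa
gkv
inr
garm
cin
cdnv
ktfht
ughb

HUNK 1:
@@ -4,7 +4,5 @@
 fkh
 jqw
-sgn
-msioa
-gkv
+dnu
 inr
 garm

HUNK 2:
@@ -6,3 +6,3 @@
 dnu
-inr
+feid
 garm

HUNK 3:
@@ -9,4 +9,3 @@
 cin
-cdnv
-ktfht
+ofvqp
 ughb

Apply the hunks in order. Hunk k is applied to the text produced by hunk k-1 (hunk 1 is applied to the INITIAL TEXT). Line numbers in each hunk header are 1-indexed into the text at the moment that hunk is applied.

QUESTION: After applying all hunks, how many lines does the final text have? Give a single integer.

Hunk 1: at line 4 remove [sgn,msioa,gkv] add [dnu] -> 12 lines: jjbt aiemr wgxg fkh jqw dnu inr garm cin cdnv ktfht ughb
Hunk 2: at line 6 remove [inr] add [feid] -> 12 lines: jjbt aiemr wgxg fkh jqw dnu feid garm cin cdnv ktfht ughb
Hunk 3: at line 9 remove [cdnv,ktfht] add [ofvqp] -> 11 lines: jjbt aiemr wgxg fkh jqw dnu feid garm cin ofvqp ughb
Final line count: 11

Answer: 11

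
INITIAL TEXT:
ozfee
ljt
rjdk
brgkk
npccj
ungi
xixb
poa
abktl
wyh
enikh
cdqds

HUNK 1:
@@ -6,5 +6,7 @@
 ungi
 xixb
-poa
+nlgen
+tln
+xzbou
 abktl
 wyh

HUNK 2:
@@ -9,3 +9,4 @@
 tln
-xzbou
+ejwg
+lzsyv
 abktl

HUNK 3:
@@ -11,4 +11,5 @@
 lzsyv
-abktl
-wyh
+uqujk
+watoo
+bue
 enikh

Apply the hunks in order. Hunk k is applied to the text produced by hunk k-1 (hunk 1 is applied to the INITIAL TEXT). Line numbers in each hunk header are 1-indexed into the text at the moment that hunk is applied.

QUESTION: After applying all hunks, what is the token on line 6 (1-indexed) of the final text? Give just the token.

Hunk 1: at line 6 remove [poa] add [nlgen,tln,xzbou] -> 14 lines: ozfee ljt rjdk brgkk npccj ungi xixb nlgen tln xzbou abktl wyh enikh cdqds
Hunk 2: at line 9 remove [xzbou] add [ejwg,lzsyv] -> 15 lines: ozfee ljt rjdk brgkk npccj ungi xixb nlgen tln ejwg lzsyv abktl wyh enikh cdqds
Hunk 3: at line 11 remove [abktl,wyh] add [uqujk,watoo,bue] -> 16 lines: ozfee ljt rjdk brgkk npccj ungi xixb nlgen tln ejwg lzsyv uqujk watoo bue enikh cdqds
Final line 6: ungi

Answer: ungi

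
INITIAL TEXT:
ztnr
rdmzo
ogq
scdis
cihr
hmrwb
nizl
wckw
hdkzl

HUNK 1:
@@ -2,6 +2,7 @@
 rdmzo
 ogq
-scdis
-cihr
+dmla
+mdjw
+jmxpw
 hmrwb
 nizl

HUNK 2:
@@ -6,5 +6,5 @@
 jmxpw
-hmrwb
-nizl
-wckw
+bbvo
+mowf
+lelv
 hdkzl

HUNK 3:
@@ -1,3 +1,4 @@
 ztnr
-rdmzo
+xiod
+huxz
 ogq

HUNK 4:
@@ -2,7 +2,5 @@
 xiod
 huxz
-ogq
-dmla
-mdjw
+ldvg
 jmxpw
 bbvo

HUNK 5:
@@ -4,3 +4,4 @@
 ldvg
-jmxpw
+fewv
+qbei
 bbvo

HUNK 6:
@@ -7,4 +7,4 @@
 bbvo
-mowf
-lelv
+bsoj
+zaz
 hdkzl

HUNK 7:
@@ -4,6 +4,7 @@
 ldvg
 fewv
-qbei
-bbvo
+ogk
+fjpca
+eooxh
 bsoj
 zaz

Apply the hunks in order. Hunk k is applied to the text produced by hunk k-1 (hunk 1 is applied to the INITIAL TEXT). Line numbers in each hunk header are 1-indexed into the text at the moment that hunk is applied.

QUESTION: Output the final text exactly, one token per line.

Answer: ztnr
xiod
huxz
ldvg
fewv
ogk
fjpca
eooxh
bsoj
zaz
hdkzl

Derivation:
Hunk 1: at line 2 remove [scdis,cihr] add [dmla,mdjw,jmxpw] -> 10 lines: ztnr rdmzo ogq dmla mdjw jmxpw hmrwb nizl wckw hdkzl
Hunk 2: at line 6 remove [hmrwb,nizl,wckw] add [bbvo,mowf,lelv] -> 10 lines: ztnr rdmzo ogq dmla mdjw jmxpw bbvo mowf lelv hdkzl
Hunk 3: at line 1 remove [rdmzo] add [xiod,huxz] -> 11 lines: ztnr xiod huxz ogq dmla mdjw jmxpw bbvo mowf lelv hdkzl
Hunk 4: at line 2 remove [ogq,dmla,mdjw] add [ldvg] -> 9 lines: ztnr xiod huxz ldvg jmxpw bbvo mowf lelv hdkzl
Hunk 5: at line 4 remove [jmxpw] add [fewv,qbei] -> 10 lines: ztnr xiod huxz ldvg fewv qbei bbvo mowf lelv hdkzl
Hunk 6: at line 7 remove [mowf,lelv] add [bsoj,zaz] -> 10 lines: ztnr xiod huxz ldvg fewv qbei bbvo bsoj zaz hdkzl
Hunk 7: at line 4 remove [qbei,bbvo] add [ogk,fjpca,eooxh] -> 11 lines: ztnr xiod huxz ldvg fewv ogk fjpca eooxh bsoj zaz hdkzl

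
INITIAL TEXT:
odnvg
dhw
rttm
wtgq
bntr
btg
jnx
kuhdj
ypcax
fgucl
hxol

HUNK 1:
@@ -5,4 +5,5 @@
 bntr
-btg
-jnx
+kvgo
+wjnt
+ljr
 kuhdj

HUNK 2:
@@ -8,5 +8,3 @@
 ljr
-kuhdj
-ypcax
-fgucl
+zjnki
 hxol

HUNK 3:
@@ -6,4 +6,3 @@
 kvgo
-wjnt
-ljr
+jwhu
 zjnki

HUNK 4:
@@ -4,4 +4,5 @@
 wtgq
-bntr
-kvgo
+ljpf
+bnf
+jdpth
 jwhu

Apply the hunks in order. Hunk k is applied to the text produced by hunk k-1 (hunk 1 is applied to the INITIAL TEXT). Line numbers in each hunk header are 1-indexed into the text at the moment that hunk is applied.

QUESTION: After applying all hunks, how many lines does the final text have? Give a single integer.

Answer: 10

Derivation:
Hunk 1: at line 5 remove [btg,jnx] add [kvgo,wjnt,ljr] -> 12 lines: odnvg dhw rttm wtgq bntr kvgo wjnt ljr kuhdj ypcax fgucl hxol
Hunk 2: at line 8 remove [kuhdj,ypcax,fgucl] add [zjnki] -> 10 lines: odnvg dhw rttm wtgq bntr kvgo wjnt ljr zjnki hxol
Hunk 3: at line 6 remove [wjnt,ljr] add [jwhu] -> 9 lines: odnvg dhw rttm wtgq bntr kvgo jwhu zjnki hxol
Hunk 4: at line 4 remove [bntr,kvgo] add [ljpf,bnf,jdpth] -> 10 lines: odnvg dhw rttm wtgq ljpf bnf jdpth jwhu zjnki hxol
Final line count: 10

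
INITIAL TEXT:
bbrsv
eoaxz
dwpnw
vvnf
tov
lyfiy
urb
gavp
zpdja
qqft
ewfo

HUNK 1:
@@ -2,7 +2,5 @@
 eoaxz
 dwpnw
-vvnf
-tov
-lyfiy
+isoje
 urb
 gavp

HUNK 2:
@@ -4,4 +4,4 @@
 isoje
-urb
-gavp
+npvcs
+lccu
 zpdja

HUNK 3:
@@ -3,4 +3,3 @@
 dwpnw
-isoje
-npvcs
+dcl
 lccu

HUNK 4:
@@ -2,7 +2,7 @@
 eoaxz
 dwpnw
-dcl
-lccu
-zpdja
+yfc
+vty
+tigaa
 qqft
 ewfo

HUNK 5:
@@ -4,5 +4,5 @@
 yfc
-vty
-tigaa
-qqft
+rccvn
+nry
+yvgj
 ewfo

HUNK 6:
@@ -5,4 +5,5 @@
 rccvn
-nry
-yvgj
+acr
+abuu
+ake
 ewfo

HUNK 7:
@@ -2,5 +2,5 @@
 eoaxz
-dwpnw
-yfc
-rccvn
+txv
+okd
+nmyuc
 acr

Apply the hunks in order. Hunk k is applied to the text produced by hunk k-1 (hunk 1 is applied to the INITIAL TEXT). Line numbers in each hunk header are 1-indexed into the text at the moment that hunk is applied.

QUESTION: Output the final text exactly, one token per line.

Answer: bbrsv
eoaxz
txv
okd
nmyuc
acr
abuu
ake
ewfo

Derivation:
Hunk 1: at line 2 remove [vvnf,tov,lyfiy] add [isoje] -> 9 lines: bbrsv eoaxz dwpnw isoje urb gavp zpdja qqft ewfo
Hunk 2: at line 4 remove [urb,gavp] add [npvcs,lccu] -> 9 lines: bbrsv eoaxz dwpnw isoje npvcs lccu zpdja qqft ewfo
Hunk 3: at line 3 remove [isoje,npvcs] add [dcl] -> 8 lines: bbrsv eoaxz dwpnw dcl lccu zpdja qqft ewfo
Hunk 4: at line 2 remove [dcl,lccu,zpdja] add [yfc,vty,tigaa] -> 8 lines: bbrsv eoaxz dwpnw yfc vty tigaa qqft ewfo
Hunk 5: at line 4 remove [vty,tigaa,qqft] add [rccvn,nry,yvgj] -> 8 lines: bbrsv eoaxz dwpnw yfc rccvn nry yvgj ewfo
Hunk 6: at line 5 remove [nry,yvgj] add [acr,abuu,ake] -> 9 lines: bbrsv eoaxz dwpnw yfc rccvn acr abuu ake ewfo
Hunk 7: at line 2 remove [dwpnw,yfc,rccvn] add [txv,okd,nmyuc] -> 9 lines: bbrsv eoaxz txv okd nmyuc acr abuu ake ewfo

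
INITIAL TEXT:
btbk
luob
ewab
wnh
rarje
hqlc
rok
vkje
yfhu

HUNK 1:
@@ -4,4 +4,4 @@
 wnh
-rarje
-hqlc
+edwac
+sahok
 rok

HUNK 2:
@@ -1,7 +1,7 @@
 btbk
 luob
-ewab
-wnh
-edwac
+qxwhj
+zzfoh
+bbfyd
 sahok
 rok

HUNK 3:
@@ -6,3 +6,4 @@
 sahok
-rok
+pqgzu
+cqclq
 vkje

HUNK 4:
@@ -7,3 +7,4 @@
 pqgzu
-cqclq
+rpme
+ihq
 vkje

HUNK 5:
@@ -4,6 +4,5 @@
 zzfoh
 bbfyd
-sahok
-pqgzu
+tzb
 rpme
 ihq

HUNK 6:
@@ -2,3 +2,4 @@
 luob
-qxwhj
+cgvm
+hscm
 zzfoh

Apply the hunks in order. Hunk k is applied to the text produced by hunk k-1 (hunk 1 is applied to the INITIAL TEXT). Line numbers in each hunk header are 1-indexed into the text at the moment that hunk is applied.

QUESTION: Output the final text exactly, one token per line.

Hunk 1: at line 4 remove [rarje,hqlc] add [edwac,sahok] -> 9 lines: btbk luob ewab wnh edwac sahok rok vkje yfhu
Hunk 2: at line 1 remove [ewab,wnh,edwac] add [qxwhj,zzfoh,bbfyd] -> 9 lines: btbk luob qxwhj zzfoh bbfyd sahok rok vkje yfhu
Hunk 3: at line 6 remove [rok] add [pqgzu,cqclq] -> 10 lines: btbk luob qxwhj zzfoh bbfyd sahok pqgzu cqclq vkje yfhu
Hunk 4: at line 7 remove [cqclq] add [rpme,ihq] -> 11 lines: btbk luob qxwhj zzfoh bbfyd sahok pqgzu rpme ihq vkje yfhu
Hunk 5: at line 4 remove [sahok,pqgzu] add [tzb] -> 10 lines: btbk luob qxwhj zzfoh bbfyd tzb rpme ihq vkje yfhu
Hunk 6: at line 2 remove [qxwhj] add [cgvm,hscm] -> 11 lines: btbk luob cgvm hscm zzfoh bbfyd tzb rpme ihq vkje yfhu

Answer: btbk
luob
cgvm
hscm
zzfoh
bbfyd
tzb
rpme
ihq
vkje
yfhu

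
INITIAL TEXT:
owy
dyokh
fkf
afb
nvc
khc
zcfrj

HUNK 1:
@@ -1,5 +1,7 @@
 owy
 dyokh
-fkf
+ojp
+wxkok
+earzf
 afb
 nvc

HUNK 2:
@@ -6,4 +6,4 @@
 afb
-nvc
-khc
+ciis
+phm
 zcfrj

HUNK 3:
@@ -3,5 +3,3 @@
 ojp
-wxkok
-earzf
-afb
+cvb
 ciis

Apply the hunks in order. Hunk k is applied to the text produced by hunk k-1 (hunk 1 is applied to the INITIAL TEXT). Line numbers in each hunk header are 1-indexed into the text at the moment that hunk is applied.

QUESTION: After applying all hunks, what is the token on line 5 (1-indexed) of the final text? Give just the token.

Answer: ciis

Derivation:
Hunk 1: at line 1 remove [fkf] add [ojp,wxkok,earzf] -> 9 lines: owy dyokh ojp wxkok earzf afb nvc khc zcfrj
Hunk 2: at line 6 remove [nvc,khc] add [ciis,phm] -> 9 lines: owy dyokh ojp wxkok earzf afb ciis phm zcfrj
Hunk 3: at line 3 remove [wxkok,earzf,afb] add [cvb] -> 7 lines: owy dyokh ojp cvb ciis phm zcfrj
Final line 5: ciis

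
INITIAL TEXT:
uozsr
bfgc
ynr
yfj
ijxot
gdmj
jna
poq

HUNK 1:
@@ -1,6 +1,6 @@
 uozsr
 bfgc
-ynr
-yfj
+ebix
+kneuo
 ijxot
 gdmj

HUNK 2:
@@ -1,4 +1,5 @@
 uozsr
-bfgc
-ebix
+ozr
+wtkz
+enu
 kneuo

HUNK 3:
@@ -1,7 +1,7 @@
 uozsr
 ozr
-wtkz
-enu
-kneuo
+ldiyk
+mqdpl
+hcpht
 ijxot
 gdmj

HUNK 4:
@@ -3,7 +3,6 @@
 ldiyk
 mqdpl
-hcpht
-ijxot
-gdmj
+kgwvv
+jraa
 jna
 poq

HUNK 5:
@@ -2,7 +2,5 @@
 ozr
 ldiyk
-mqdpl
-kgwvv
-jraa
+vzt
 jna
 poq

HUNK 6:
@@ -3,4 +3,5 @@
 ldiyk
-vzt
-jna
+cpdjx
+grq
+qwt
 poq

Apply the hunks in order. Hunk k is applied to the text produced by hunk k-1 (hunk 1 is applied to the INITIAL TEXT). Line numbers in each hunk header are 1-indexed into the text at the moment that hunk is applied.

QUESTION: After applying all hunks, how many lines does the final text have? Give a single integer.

Hunk 1: at line 1 remove [ynr,yfj] add [ebix,kneuo] -> 8 lines: uozsr bfgc ebix kneuo ijxot gdmj jna poq
Hunk 2: at line 1 remove [bfgc,ebix] add [ozr,wtkz,enu] -> 9 lines: uozsr ozr wtkz enu kneuo ijxot gdmj jna poq
Hunk 3: at line 1 remove [wtkz,enu,kneuo] add [ldiyk,mqdpl,hcpht] -> 9 lines: uozsr ozr ldiyk mqdpl hcpht ijxot gdmj jna poq
Hunk 4: at line 3 remove [hcpht,ijxot,gdmj] add [kgwvv,jraa] -> 8 lines: uozsr ozr ldiyk mqdpl kgwvv jraa jna poq
Hunk 5: at line 2 remove [mqdpl,kgwvv,jraa] add [vzt] -> 6 lines: uozsr ozr ldiyk vzt jna poq
Hunk 6: at line 3 remove [vzt,jna] add [cpdjx,grq,qwt] -> 7 lines: uozsr ozr ldiyk cpdjx grq qwt poq
Final line count: 7

Answer: 7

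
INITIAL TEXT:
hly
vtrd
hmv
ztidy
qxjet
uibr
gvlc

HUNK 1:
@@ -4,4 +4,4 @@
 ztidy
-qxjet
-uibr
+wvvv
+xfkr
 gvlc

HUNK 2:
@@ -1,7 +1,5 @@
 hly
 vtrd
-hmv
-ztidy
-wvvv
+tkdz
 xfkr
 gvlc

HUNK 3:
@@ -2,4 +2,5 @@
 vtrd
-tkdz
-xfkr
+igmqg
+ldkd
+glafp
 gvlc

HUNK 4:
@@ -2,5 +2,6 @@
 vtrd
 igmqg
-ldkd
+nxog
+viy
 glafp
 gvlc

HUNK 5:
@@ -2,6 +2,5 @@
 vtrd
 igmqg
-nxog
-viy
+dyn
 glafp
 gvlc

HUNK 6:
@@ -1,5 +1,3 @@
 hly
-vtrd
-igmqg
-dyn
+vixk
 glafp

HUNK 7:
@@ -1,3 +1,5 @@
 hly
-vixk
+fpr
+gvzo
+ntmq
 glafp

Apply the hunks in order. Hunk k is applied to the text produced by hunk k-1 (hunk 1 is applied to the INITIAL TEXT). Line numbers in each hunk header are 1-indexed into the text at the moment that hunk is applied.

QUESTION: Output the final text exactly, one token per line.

Answer: hly
fpr
gvzo
ntmq
glafp
gvlc

Derivation:
Hunk 1: at line 4 remove [qxjet,uibr] add [wvvv,xfkr] -> 7 lines: hly vtrd hmv ztidy wvvv xfkr gvlc
Hunk 2: at line 1 remove [hmv,ztidy,wvvv] add [tkdz] -> 5 lines: hly vtrd tkdz xfkr gvlc
Hunk 3: at line 2 remove [tkdz,xfkr] add [igmqg,ldkd,glafp] -> 6 lines: hly vtrd igmqg ldkd glafp gvlc
Hunk 4: at line 2 remove [ldkd] add [nxog,viy] -> 7 lines: hly vtrd igmqg nxog viy glafp gvlc
Hunk 5: at line 2 remove [nxog,viy] add [dyn] -> 6 lines: hly vtrd igmqg dyn glafp gvlc
Hunk 6: at line 1 remove [vtrd,igmqg,dyn] add [vixk] -> 4 lines: hly vixk glafp gvlc
Hunk 7: at line 1 remove [vixk] add [fpr,gvzo,ntmq] -> 6 lines: hly fpr gvzo ntmq glafp gvlc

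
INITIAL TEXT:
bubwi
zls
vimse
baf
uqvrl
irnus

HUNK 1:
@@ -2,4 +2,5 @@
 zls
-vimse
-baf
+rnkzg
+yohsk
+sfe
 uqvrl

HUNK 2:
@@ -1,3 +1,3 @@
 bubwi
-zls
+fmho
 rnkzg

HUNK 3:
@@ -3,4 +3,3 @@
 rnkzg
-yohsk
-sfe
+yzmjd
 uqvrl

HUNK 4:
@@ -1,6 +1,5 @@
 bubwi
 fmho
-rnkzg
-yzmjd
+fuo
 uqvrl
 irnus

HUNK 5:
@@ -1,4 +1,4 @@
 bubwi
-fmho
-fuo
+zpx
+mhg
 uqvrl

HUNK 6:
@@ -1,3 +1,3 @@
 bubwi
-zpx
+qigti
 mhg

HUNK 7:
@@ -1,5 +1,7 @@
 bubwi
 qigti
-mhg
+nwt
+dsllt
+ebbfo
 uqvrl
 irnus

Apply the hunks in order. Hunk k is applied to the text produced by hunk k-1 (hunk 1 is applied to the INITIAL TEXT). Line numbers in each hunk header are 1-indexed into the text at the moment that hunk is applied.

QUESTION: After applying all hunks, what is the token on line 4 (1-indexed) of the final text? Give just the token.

Hunk 1: at line 2 remove [vimse,baf] add [rnkzg,yohsk,sfe] -> 7 lines: bubwi zls rnkzg yohsk sfe uqvrl irnus
Hunk 2: at line 1 remove [zls] add [fmho] -> 7 lines: bubwi fmho rnkzg yohsk sfe uqvrl irnus
Hunk 3: at line 3 remove [yohsk,sfe] add [yzmjd] -> 6 lines: bubwi fmho rnkzg yzmjd uqvrl irnus
Hunk 4: at line 1 remove [rnkzg,yzmjd] add [fuo] -> 5 lines: bubwi fmho fuo uqvrl irnus
Hunk 5: at line 1 remove [fmho,fuo] add [zpx,mhg] -> 5 lines: bubwi zpx mhg uqvrl irnus
Hunk 6: at line 1 remove [zpx] add [qigti] -> 5 lines: bubwi qigti mhg uqvrl irnus
Hunk 7: at line 1 remove [mhg] add [nwt,dsllt,ebbfo] -> 7 lines: bubwi qigti nwt dsllt ebbfo uqvrl irnus
Final line 4: dsllt

Answer: dsllt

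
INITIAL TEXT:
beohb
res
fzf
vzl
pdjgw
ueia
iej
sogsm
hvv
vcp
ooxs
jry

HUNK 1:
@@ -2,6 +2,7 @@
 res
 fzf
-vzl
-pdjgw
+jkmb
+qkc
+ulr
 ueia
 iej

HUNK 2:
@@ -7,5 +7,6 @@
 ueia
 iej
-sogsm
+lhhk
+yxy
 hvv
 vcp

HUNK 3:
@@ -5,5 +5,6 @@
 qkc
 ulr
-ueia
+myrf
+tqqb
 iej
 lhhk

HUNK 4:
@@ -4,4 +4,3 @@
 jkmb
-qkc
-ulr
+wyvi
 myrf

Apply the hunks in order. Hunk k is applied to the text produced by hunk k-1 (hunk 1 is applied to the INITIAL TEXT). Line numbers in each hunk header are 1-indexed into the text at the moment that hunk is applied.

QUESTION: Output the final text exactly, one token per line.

Answer: beohb
res
fzf
jkmb
wyvi
myrf
tqqb
iej
lhhk
yxy
hvv
vcp
ooxs
jry

Derivation:
Hunk 1: at line 2 remove [vzl,pdjgw] add [jkmb,qkc,ulr] -> 13 lines: beohb res fzf jkmb qkc ulr ueia iej sogsm hvv vcp ooxs jry
Hunk 2: at line 7 remove [sogsm] add [lhhk,yxy] -> 14 lines: beohb res fzf jkmb qkc ulr ueia iej lhhk yxy hvv vcp ooxs jry
Hunk 3: at line 5 remove [ueia] add [myrf,tqqb] -> 15 lines: beohb res fzf jkmb qkc ulr myrf tqqb iej lhhk yxy hvv vcp ooxs jry
Hunk 4: at line 4 remove [qkc,ulr] add [wyvi] -> 14 lines: beohb res fzf jkmb wyvi myrf tqqb iej lhhk yxy hvv vcp ooxs jry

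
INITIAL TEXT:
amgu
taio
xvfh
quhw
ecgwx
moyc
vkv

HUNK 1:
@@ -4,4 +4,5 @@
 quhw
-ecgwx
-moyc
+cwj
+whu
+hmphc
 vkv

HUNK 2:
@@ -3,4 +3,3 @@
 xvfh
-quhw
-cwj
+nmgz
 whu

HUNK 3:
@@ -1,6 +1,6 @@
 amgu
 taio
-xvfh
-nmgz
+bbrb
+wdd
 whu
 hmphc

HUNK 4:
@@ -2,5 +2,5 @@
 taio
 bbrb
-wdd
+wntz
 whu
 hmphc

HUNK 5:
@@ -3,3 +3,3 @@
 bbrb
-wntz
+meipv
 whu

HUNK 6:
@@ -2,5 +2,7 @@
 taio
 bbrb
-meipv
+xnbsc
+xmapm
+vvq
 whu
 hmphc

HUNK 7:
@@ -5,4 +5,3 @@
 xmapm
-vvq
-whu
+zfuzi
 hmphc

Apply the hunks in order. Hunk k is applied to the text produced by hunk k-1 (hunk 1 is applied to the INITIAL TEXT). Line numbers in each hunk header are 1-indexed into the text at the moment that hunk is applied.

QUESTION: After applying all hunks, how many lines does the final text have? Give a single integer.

Hunk 1: at line 4 remove [ecgwx,moyc] add [cwj,whu,hmphc] -> 8 lines: amgu taio xvfh quhw cwj whu hmphc vkv
Hunk 2: at line 3 remove [quhw,cwj] add [nmgz] -> 7 lines: amgu taio xvfh nmgz whu hmphc vkv
Hunk 3: at line 1 remove [xvfh,nmgz] add [bbrb,wdd] -> 7 lines: amgu taio bbrb wdd whu hmphc vkv
Hunk 4: at line 2 remove [wdd] add [wntz] -> 7 lines: amgu taio bbrb wntz whu hmphc vkv
Hunk 5: at line 3 remove [wntz] add [meipv] -> 7 lines: amgu taio bbrb meipv whu hmphc vkv
Hunk 6: at line 2 remove [meipv] add [xnbsc,xmapm,vvq] -> 9 lines: amgu taio bbrb xnbsc xmapm vvq whu hmphc vkv
Hunk 7: at line 5 remove [vvq,whu] add [zfuzi] -> 8 lines: amgu taio bbrb xnbsc xmapm zfuzi hmphc vkv
Final line count: 8

Answer: 8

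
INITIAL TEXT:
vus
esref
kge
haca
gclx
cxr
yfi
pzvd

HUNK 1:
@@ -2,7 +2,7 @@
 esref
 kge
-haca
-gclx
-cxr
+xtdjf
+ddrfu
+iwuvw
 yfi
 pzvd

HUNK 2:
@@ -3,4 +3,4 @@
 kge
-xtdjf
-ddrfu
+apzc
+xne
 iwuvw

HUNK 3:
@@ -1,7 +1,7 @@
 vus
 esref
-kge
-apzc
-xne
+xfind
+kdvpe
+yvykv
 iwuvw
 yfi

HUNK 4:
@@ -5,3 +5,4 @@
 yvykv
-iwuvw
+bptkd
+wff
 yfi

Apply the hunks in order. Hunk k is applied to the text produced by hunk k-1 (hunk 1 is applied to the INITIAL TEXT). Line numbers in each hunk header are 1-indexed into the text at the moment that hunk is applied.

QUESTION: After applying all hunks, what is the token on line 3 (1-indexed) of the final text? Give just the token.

Hunk 1: at line 2 remove [haca,gclx,cxr] add [xtdjf,ddrfu,iwuvw] -> 8 lines: vus esref kge xtdjf ddrfu iwuvw yfi pzvd
Hunk 2: at line 3 remove [xtdjf,ddrfu] add [apzc,xne] -> 8 lines: vus esref kge apzc xne iwuvw yfi pzvd
Hunk 3: at line 1 remove [kge,apzc,xne] add [xfind,kdvpe,yvykv] -> 8 lines: vus esref xfind kdvpe yvykv iwuvw yfi pzvd
Hunk 4: at line 5 remove [iwuvw] add [bptkd,wff] -> 9 lines: vus esref xfind kdvpe yvykv bptkd wff yfi pzvd
Final line 3: xfind

Answer: xfind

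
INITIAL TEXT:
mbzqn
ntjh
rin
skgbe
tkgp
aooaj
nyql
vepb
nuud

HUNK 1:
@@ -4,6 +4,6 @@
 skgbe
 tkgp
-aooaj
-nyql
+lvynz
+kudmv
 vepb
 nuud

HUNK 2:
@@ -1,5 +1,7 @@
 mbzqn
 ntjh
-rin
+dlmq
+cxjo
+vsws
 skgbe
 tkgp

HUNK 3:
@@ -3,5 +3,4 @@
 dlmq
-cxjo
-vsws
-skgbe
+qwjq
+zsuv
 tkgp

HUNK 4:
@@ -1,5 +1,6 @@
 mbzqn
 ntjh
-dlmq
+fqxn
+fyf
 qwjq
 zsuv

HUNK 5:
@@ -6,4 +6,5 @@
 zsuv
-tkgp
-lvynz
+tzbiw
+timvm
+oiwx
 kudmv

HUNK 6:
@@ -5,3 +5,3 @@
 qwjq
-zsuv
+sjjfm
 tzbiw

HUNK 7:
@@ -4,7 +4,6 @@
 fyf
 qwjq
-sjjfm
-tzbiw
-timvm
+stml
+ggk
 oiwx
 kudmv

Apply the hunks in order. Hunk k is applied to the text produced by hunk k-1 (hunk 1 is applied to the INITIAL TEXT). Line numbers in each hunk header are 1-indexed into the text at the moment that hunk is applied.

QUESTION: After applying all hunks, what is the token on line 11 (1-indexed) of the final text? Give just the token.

Answer: nuud

Derivation:
Hunk 1: at line 4 remove [aooaj,nyql] add [lvynz,kudmv] -> 9 lines: mbzqn ntjh rin skgbe tkgp lvynz kudmv vepb nuud
Hunk 2: at line 1 remove [rin] add [dlmq,cxjo,vsws] -> 11 lines: mbzqn ntjh dlmq cxjo vsws skgbe tkgp lvynz kudmv vepb nuud
Hunk 3: at line 3 remove [cxjo,vsws,skgbe] add [qwjq,zsuv] -> 10 lines: mbzqn ntjh dlmq qwjq zsuv tkgp lvynz kudmv vepb nuud
Hunk 4: at line 1 remove [dlmq] add [fqxn,fyf] -> 11 lines: mbzqn ntjh fqxn fyf qwjq zsuv tkgp lvynz kudmv vepb nuud
Hunk 5: at line 6 remove [tkgp,lvynz] add [tzbiw,timvm,oiwx] -> 12 lines: mbzqn ntjh fqxn fyf qwjq zsuv tzbiw timvm oiwx kudmv vepb nuud
Hunk 6: at line 5 remove [zsuv] add [sjjfm] -> 12 lines: mbzqn ntjh fqxn fyf qwjq sjjfm tzbiw timvm oiwx kudmv vepb nuud
Hunk 7: at line 4 remove [sjjfm,tzbiw,timvm] add [stml,ggk] -> 11 lines: mbzqn ntjh fqxn fyf qwjq stml ggk oiwx kudmv vepb nuud
Final line 11: nuud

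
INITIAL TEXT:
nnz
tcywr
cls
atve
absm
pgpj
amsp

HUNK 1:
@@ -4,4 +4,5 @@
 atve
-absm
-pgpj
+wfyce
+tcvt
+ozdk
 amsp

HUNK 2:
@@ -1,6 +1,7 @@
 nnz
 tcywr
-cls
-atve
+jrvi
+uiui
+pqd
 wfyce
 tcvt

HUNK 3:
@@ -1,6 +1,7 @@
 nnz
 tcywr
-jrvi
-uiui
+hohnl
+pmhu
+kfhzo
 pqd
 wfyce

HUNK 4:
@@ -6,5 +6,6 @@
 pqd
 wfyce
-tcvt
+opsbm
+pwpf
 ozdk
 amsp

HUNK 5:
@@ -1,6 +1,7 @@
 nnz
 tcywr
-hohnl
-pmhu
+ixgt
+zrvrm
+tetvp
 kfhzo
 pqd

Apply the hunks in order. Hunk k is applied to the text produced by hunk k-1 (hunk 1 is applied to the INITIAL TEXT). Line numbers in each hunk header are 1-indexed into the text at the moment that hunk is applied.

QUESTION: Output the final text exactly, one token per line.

Hunk 1: at line 4 remove [absm,pgpj] add [wfyce,tcvt,ozdk] -> 8 lines: nnz tcywr cls atve wfyce tcvt ozdk amsp
Hunk 2: at line 1 remove [cls,atve] add [jrvi,uiui,pqd] -> 9 lines: nnz tcywr jrvi uiui pqd wfyce tcvt ozdk amsp
Hunk 3: at line 1 remove [jrvi,uiui] add [hohnl,pmhu,kfhzo] -> 10 lines: nnz tcywr hohnl pmhu kfhzo pqd wfyce tcvt ozdk amsp
Hunk 4: at line 6 remove [tcvt] add [opsbm,pwpf] -> 11 lines: nnz tcywr hohnl pmhu kfhzo pqd wfyce opsbm pwpf ozdk amsp
Hunk 5: at line 1 remove [hohnl,pmhu] add [ixgt,zrvrm,tetvp] -> 12 lines: nnz tcywr ixgt zrvrm tetvp kfhzo pqd wfyce opsbm pwpf ozdk amsp

Answer: nnz
tcywr
ixgt
zrvrm
tetvp
kfhzo
pqd
wfyce
opsbm
pwpf
ozdk
amsp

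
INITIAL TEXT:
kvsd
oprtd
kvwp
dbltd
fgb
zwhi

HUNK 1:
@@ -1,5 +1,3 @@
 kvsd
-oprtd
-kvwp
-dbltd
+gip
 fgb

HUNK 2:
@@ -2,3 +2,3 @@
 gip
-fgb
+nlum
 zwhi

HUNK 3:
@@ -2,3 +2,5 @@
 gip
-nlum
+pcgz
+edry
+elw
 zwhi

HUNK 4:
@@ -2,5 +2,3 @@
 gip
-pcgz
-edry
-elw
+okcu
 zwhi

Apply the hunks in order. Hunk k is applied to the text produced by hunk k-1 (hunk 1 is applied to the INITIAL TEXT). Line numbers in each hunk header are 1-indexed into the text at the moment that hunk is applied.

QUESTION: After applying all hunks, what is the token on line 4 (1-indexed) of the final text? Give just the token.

Answer: zwhi

Derivation:
Hunk 1: at line 1 remove [oprtd,kvwp,dbltd] add [gip] -> 4 lines: kvsd gip fgb zwhi
Hunk 2: at line 2 remove [fgb] add [nlum] -> 4 lines: kvsd gip nlum zwhi
Hunk 3: at line 2 remove [nlum] add [pcgz,edry,elw] -> 6 lines: kvsd gip pcgz edry elw zwhi
Hunk 4: at line 2 remove [pcgz,edry,elw] add [okcu] -> 4 lines: kvsd gip okcu zwhi
Final line 4: zwhi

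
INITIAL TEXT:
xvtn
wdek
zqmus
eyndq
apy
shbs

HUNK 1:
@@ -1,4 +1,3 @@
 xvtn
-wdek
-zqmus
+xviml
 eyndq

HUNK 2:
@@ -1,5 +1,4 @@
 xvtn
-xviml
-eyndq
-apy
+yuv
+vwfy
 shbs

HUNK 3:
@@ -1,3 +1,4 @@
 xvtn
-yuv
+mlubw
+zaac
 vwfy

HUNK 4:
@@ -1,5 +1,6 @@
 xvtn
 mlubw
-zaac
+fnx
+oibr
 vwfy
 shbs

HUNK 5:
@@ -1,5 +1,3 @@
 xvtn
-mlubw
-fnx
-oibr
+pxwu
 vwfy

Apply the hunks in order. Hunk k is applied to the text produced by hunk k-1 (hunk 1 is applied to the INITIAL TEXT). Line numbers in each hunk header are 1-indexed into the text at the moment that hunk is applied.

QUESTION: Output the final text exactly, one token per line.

Answer: xvtn
pxwu
vwfy
shbs

Derivation:
Hunk 1: at line 1 remove [wdek,zqmus] add [xviml] -> 5 lines: xvtn xviml eyndq apy shbs
Hunk 2: at line 1 remove [xviml,eyndq,apy] add [yuv,vwfy] -> 4 lines: xvtn yuv vwfy shbs
Hunk 3: at line 1 remove [yuv] add [mlubw,zaac] -> 5 lines: xvtn mlubw zaac vwfy shbs
Hunk 4: at line 1 remove [zaac] add [fnx,oibr] -> 6 lines: xvtn mlubw fnx oibr vwfy shbs
Hunk 5: at line 1 remove [mlubw,fnx,oibr] add [pxwu] -> 4 lines: xvtn pxwu vwfy shbs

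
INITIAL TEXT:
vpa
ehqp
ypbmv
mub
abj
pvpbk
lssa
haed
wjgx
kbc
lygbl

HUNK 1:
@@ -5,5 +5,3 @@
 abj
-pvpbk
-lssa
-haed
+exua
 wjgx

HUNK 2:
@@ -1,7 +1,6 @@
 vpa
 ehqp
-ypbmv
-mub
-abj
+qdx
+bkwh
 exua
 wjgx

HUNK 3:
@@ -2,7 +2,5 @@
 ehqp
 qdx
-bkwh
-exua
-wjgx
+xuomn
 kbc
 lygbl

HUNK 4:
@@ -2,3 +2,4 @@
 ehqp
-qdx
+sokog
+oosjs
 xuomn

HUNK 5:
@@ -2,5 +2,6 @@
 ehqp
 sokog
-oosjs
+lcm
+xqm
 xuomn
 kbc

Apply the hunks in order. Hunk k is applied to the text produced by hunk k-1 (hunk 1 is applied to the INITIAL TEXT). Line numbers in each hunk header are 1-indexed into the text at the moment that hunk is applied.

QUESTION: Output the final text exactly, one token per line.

Answer: vpa
ehqp
sokog
lcm
xqm
xuomn
kbc
lygbl

Derivation:
Hunk 1: at line 5 remove [pvpbk,lssa,haed] add [exua] -> 9 lines: vpa ehqp ypbmv mub abj exua wjgx kbc lygbl
Hunk 2: at line 1 remove [ypbmv,mub,abj] add [qdx,bkwh] -> 8 lines: vpa ehqp qdx bkwh exua wjgx kbc lygbl
Hunk 3: at line 2 remove [bkwh,exua,wjgx] add [xuomn] -> 6 lines: vpa ehqp qdx xuomn kbc lygbl
Hunk 4: at line 2 remove [qdx] add [sokog,oosjs] -> 7 lines: vpa ehqp sokog oosjs xuomn kbc lygbl
Hunk 5: at line 2 remove [oosjs] add [lcm,xqm] -> 8 lines: vpa ehqp sokog lcm xqm xuomn kbc lygbl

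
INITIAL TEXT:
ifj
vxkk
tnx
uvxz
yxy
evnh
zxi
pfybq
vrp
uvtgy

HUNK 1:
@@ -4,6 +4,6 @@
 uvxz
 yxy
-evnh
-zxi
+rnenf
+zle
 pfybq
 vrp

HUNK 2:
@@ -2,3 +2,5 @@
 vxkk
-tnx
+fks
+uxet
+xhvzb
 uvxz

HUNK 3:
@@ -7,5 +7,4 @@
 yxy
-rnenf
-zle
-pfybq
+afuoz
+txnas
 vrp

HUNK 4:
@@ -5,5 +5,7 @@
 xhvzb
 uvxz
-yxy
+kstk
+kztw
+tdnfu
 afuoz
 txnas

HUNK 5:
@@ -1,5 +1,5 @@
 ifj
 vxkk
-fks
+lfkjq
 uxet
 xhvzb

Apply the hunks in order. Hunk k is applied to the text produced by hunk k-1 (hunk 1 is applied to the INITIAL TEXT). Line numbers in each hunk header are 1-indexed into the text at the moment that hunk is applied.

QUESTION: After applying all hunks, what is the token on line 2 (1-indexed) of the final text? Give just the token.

Hunk 1: at line 4 remove [evnh,zxi] add [rnenf,zle] -> 10 lines: ifj vxkk tnx uvxz yxy rnenf zle pfybq vrp uvtgy
Hunk 2: at line 2 remove [tnx] add [fks,uxet,xhvzb] -> 12 lines: ifj vxkk fks uxet xhvzb uvxz yxy rnenf zle pfybq vrp uvtgy
Hunk 3: at line 7 remove [rnenf,zle,pfybq] add [afuoz,txnas] -> 11 lines: ifj vxkk fks uxet xhvzb uvxz yxy afuoz txnas vrp uvtgy
Hunk 4: at line 5 remove [yxy] add [kstk,kztw,tdnfu] -> 13 lines: ifj vxkk fks uxet xhvzb uvxz kstk kztw tdnfu afuoz txnas vrp uvtgy
Hunk 5: at line 1 remove [fks] add [lfkjq] -> 13 lines: ifj vxkk lfkjq uxet xhvzb uvxz kstk kztw tdnfu afuoz txnas vrp uvtgy
Final line 2: vxkk

Answer: vxkk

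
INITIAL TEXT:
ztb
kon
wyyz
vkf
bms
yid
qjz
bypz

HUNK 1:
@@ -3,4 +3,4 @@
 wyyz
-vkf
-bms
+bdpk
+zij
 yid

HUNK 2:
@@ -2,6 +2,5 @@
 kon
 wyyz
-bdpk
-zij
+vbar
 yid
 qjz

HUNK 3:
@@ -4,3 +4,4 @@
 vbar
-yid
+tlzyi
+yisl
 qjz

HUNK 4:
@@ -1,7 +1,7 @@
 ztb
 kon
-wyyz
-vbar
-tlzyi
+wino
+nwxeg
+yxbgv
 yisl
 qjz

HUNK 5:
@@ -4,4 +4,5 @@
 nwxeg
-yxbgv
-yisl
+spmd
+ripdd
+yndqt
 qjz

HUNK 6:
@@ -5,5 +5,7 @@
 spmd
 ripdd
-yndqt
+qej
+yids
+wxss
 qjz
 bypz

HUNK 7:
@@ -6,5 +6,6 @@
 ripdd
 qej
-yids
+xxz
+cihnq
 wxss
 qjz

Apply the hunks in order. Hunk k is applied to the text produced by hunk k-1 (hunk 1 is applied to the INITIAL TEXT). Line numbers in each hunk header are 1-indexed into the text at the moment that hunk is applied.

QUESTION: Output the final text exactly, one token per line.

Hunk 1: at line 3 remove [vkf,bms] add [bdpk,zij] -> 8 lines: ztb kon wyyz bdpk zij yid qjz bypz
Hunk 2: at line 2 remove [bdpk,zij] add [vbar] -> 7 lines: ztb kon wyyz vbar yid qjz bypz
Hunk 3: at line 4 remove [yid] add [tlzyi,yisl] -> 8 lines: ztb kon wyyz vbar tlzyi yisl qjz bypz
Hunk 4: at line 1 remove [wyyz,vbar,tlzyi] add [wino,nwxeg,yxbgv] -> 8 lines: ztb kon wino nwxeg yxbgv yisl qjz bypz
Hunk 5: at line 4 remove [yxbgv,yisl] add [spmd,ripdd,yndqt] -> 9 lines: ztb kon wino nwxeg spmd ripdd yndqt qjz bypz
Hunk 6: at line 5 remove [yndqt] add [qej,yids,wxss] -> 11 lines: ztb kon wino nwxeg spmd ripdd qej yids wxss qjz bypz
Hunk 7: at line 6 remove [yids] add [xxz,cihnq] -> 12 lines: ztb kon wino nwxeg spmd ripdd qej xxz cihnq wxss qjz bypz

Answer: ztb
kon
wino
nwxeg
spmd
ripdd
qej
xxz
cihnq
wxss
qjz
bypz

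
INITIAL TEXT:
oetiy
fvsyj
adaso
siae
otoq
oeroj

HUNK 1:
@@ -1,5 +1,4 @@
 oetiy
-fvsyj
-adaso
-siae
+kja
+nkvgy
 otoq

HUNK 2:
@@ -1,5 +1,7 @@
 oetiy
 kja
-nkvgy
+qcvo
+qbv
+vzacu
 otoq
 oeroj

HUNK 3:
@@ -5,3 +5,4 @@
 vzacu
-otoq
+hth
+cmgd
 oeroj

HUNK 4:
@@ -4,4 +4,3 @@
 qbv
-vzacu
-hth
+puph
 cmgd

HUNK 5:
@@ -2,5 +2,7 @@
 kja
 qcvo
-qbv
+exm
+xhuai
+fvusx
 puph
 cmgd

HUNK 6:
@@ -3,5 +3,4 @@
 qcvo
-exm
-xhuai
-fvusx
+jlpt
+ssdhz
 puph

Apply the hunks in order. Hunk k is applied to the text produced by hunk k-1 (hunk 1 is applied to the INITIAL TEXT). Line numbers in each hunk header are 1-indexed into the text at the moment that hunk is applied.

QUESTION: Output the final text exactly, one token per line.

Answer: oetiy
kja
qcvo
jlpt
ssdhz
puph
cmgd
oeroj

Derivation:
Hunk 1: at line 1 remove [fvsyj,adaso,siae] add [kja,nkvgy] -> 5 lines: oetiy kja nkvgy otoq oeroj
Hunk 2: at line 1 remove [nkvgy] add [qcvo,qbv,vzacu] -> 7 lines: oetiy kja qcvo qbv vzacu otoq oeroj
Hunk 3: at line 5 remove [otoq] add [hth,cmgd] -> 8 lines: oetiy kja qcvo qbv vzacu hth cmgd oeroj
Hunk 4: at line 4 remove [vzacu,hth] add [puph] -> 7 lines: oetiy kja qcvo qbv puph cmgd oeroj
Hunk 5: at line 2 remove [qbv] add [exm,xhuai,fvusx] -> 9 lines: oetiy kja qcvo exm xhuai fvusx puph cmgd oeroj
Hunk 6: at line 3 remove [exm,xhuai,fvusx] add [jlpt,ssdhz] -> 8 lines: oetiy kja qcvo jlpt ssdhz puph cmgd oeroj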